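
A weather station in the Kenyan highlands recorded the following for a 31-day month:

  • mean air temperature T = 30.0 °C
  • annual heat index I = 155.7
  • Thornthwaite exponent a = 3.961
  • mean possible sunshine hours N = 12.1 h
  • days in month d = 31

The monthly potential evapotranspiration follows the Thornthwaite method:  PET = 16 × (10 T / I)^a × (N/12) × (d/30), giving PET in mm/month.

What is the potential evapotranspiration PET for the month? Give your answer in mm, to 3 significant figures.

224 mm

10T/I = 10 × 30.0 / 155.7 = 1.9268
(10T/I)^a = 1.9268^3.961 = 13.4350
Uncorrected PET = 16 × 13.4350 = 214.960 mm
Correction = (N/12)(d/30) = (12.1/12)(31/30) = 1.0419
PET = 214.960 × 1.0419 = 223.967 mm/month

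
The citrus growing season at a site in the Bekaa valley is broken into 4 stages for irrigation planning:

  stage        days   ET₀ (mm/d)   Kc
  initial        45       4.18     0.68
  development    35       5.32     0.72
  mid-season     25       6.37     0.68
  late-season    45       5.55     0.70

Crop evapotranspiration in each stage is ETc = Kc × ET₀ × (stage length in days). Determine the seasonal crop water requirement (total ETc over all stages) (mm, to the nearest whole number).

545 mm

initial: 0.68 × 4.18 × 45 = 127.91 mm
development: 0.72 × 5.32 × 35 = 134.06 mm
mid-season: 0.68 × 6.37 × 25 = 108.29 mm
late-season: 0.70 × 5.55 × 45 = 174.83 mm
Seasonal total = 545.09 mm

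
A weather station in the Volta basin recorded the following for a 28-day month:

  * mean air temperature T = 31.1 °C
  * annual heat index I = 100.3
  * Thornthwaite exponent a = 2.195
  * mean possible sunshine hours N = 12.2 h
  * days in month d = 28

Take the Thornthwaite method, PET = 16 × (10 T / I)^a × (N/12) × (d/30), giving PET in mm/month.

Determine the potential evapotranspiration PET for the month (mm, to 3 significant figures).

182 mm

10T/I = 10 × 31.1 / 100.3 = 3.1007
(10T/I)^a = 3.1007^2.195 = 11.9882
Uncorrected PET = 16 × 11.9882 = 191.811 mm
Correction = (N/12)(d/30) = (12.2/12)(28/30) = 0.9489
PET = 191.811 × 0.9489 = 182.009 mm/month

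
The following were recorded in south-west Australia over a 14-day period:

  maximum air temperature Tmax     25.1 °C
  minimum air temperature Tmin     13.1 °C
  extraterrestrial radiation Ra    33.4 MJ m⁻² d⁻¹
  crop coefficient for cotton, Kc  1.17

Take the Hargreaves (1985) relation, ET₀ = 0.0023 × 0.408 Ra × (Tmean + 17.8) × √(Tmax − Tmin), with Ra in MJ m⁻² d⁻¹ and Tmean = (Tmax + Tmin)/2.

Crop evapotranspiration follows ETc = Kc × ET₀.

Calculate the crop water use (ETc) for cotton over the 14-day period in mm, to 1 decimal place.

65.6 mm

Tmean = (25.1 + 13.1)/2 = 19.10 °C
0.408 Ra = 0.408 × 33.4 = 13.6272 mm/d equivalent
ET₀ = 0.0023 × 13.6272 × (19.10 + 17.8) × √12.0 = 0.0023 × 13.6272 × 36.90 × 3.4641 = 4.0064 mm/d
ETc = Kc × ET₀ = 1.17 × 4.0064 = 4.6875 mm/d
Over 14 days: 4.6875 × 14 = 65.625 mm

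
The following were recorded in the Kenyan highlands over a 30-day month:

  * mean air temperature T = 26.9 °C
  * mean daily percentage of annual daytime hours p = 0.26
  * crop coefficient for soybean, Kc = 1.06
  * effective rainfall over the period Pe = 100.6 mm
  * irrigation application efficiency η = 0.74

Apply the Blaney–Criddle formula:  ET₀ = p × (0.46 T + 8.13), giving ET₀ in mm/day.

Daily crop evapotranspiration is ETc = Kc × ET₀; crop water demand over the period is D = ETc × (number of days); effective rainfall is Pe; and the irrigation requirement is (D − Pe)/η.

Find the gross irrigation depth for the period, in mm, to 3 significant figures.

93.1 mm

ET₀ = 0.26 × (0.46 × 26.9 + 8.13) = 0.26 × 20.504 = 5.3310 mm/d
ETc = Kc × ET₀ = 1.06 × 5.3310 = 5.6509 mm/d
Crop demand D = ETc × 30 d = 5.6509 × 30 = 169.527 mm
D − Pe = 169.527 − 100.6 = 68.927 mm
Gross irrigation = 68.927 / 0.74 = 93.145 mm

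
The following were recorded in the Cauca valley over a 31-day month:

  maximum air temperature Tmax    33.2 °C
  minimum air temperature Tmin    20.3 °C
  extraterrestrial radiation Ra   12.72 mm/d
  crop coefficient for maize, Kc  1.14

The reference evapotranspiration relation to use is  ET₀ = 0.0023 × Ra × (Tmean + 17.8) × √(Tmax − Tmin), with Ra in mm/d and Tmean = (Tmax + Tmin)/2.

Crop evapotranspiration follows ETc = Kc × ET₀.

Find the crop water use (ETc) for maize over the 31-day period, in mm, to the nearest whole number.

Tmean = (33.2 + 20.3)/2 = 26.75 °C
ET₀ = 0.0023 × 12.72 × (26.75 + 17.8) × √12.9 = 0.0023 × 12.72 × 44.55 × 3.5917 = 4.6813 mm/d
ETc = Kc × ET₀ = 1.14 × 4.6813 = 5.3367 mm/d
Over 31 days: 5.3367 × 31 = 165.438 mm

165 mm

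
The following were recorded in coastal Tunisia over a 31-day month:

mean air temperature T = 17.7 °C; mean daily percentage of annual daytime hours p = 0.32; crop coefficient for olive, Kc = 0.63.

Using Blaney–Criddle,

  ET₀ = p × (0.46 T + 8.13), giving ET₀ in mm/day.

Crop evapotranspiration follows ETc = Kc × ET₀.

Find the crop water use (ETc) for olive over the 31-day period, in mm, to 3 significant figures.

102 mm

ET₀ = 0.32 × (0.46 × 17.7 + 8.13) = 0.32 × 16.272 = 5.2070 mm/d
ETc = Kc × ET₀ = 0.63 × 5.2070 = 3.2804 mm/d
Over 31 days: 3.2804 × 31 = 101.692 mm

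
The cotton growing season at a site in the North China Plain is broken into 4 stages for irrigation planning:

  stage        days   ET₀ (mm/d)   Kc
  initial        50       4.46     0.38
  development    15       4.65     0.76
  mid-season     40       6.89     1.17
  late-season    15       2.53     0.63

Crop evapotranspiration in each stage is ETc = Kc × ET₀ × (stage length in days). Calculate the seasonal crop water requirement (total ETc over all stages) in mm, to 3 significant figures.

initial: 0.38 × 4.46 × 50 = 84.74 mm
development: 0.76 × 4.65 × 15 = 53.01 mm
mid-season: 1.17 × 6.89 × 40 = 322.45 mm
late-season: 0.63 × 2.53 × 15 = 23.91 mm
Seasonal total = 484.11 mm

484 mm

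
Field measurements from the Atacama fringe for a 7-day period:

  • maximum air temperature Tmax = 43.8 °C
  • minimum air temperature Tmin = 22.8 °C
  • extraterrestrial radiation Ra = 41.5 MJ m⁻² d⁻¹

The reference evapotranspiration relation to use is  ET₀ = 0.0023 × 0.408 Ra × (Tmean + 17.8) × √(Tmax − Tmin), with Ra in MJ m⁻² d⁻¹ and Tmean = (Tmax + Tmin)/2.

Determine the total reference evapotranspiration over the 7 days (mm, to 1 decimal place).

Tmean = (43.8 + 22.8)/2 = 33.30 °C
0.408 Ra = 0.408 × 41.5 = 16.9320 mm/d equivalent
ET₀ = 0.0023 × 16.9320 × (33.30 + 17.8) × √21.0 = 0.0023 × 16.9320 × 51.10 × 4.5826 = 9.1195 mm/d
Over 7 days: 9.1195 × 7 = 63.837 mm

63.8 mm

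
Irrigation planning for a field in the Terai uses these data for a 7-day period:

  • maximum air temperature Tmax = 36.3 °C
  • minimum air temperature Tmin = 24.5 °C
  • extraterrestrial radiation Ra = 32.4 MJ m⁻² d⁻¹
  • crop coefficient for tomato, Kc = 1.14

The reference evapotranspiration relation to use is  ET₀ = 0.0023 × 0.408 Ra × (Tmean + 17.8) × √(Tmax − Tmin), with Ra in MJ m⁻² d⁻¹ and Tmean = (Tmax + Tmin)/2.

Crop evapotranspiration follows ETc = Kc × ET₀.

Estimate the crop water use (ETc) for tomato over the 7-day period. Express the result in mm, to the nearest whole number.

40 mm

Tmean = (36.3 + 24.5)/2 = 30.40 °C
0.408 Ra = 0.408 × 32.4 = 13.2192 mm/d equivalent
ET₀ = 0.0023 × 13.2192 × (30.40 + 17.8) × √11.8 = 0.0023 × 13.2192 × 48.20 × 3.4351 = 5.0341 mm/d
ETc = Kc × ET₀ = 1.14 × 5.0341 = 5.7389 mm/d
Over 7 days: 5.7389 × 7 = 40.172 mm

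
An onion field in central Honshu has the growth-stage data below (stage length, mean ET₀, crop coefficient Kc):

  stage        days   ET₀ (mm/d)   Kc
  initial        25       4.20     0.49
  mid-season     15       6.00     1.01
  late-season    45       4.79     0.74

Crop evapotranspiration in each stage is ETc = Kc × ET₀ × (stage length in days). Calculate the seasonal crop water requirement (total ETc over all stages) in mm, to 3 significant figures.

initial: 0.49 × 4.20 × 25 = 51.45 mm
mid-season: 1.01 × 6.00 × 15 = 90.90 mm
late-season: 0.74 × 4.79 × 45 = 159.51 mm
Seasonal total = 301.86 mm

302 mm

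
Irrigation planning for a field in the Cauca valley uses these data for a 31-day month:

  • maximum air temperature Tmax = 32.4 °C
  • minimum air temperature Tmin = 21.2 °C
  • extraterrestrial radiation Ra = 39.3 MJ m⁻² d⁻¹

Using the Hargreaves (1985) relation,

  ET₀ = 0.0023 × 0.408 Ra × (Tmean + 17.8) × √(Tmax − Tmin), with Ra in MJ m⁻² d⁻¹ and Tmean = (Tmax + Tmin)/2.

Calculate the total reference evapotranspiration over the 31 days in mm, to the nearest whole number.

171 mm

Tmean = (32.4 + 21.2)/2 = 26.80 °C
0.408 Ra = 0.408 × 39.3 = 16.0344 mm/d equivalent
ET₀ = 0.0023 × 16.0344 × (26.80 + 17.8) × √11.2 = 0.0023 × 16.0344 × 44.60 × 3.3466 = 5.5045 mm/d
Over 31 days: 5.5045 × 31 = 170.640 mm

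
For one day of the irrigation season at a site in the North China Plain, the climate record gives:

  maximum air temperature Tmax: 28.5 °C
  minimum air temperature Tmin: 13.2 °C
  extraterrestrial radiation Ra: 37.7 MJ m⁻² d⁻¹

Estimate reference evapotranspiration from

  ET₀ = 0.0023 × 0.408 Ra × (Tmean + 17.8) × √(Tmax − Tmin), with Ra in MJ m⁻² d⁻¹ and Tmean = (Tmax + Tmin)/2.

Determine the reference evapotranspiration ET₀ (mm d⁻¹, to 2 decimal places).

5.35 mm d⁻¹

Tmean = (28.5 + 13.2)/2 = 20.85 °C
0.408 Ra = 0.408 × 37.7 = 15.3816 mm/d equivalent
ET₀ = 0.0023 × 15.3816 × (20.85 + 17.8) × √15.3 = 0.0023 × 15.3816 × 38.65 × 3.9115 = 5.3484 mm/d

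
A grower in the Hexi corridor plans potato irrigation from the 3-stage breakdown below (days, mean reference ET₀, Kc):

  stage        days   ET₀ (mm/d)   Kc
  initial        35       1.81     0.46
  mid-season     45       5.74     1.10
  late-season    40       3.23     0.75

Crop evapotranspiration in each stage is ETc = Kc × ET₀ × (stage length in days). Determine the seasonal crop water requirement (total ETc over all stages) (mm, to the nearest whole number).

410 mm

initial: 0.46 × 1.81 × 35 = 29.14 mm
mid-season: 1.10 × 5.74 × 45 = 284.13 mm
late-season: 0.75 × 3.23 × 40 = 96.90 mm
Seasonal total = 410.17 mm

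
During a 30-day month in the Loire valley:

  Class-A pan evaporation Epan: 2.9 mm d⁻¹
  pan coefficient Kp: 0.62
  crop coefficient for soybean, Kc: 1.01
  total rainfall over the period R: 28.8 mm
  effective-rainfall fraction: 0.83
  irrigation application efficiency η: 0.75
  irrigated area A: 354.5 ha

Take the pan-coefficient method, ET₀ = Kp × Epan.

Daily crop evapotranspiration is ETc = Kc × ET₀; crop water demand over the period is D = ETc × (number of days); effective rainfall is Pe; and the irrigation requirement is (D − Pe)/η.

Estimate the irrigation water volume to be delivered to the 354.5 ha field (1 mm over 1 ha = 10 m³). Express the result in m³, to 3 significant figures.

ET₀ = 0.62 × 2.9 = 1.7980 mm/d
ETc = Kc × ET₀ = 1.01 × 1.7980 = 1.8160 mm/d
Crop demand D = ETc × 30 d = 1.8160 × 30 = 54.480 mm
Pe = 0.83 × 28.8 = 23.904 mm
D − Pe = 54.480 − 23.904 = 30.576 mm
Gross irrigation = 30.576 / 0.75 = 40.768 mm
Volume = 40.768 mm × 354.5 ha × 10 = 144522.6 m³

145000 m³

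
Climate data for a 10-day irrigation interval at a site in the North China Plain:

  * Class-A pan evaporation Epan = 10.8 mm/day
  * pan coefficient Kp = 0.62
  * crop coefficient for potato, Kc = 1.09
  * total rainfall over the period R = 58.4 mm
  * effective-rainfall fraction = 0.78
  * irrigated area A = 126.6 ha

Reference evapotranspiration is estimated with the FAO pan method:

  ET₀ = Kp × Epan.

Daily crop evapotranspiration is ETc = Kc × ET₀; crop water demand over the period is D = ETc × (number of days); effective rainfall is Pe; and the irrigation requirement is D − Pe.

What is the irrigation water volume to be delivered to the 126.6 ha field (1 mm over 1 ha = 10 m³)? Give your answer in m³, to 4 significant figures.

ET₀ = 0.62 × 10.8 = 6.6960 mm/d
ETc = Kc × ET₀ = 1.09 × 6.6960 = 7.2986 mm/d
Crop demand D = ETc × 10 d = 7.2986 × 10 = 72.986 mm
Pe = 0.78 × 58.4 = 45.552 mm
D − Pe = 72.986 − 45.552 = 27.434 mm
Volume = 27.434 mm × 126.6 ha × 10 = 34731.4 m³

34730 m³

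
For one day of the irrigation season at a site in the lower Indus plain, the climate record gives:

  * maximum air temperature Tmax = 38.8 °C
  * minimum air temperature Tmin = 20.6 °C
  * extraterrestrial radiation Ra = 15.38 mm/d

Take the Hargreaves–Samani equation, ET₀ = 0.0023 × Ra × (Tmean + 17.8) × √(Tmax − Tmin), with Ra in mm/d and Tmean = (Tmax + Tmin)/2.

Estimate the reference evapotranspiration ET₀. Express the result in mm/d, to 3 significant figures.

7.17 mm/d

Tmean = (38.8 + 20.6)/2 = 29.70 °C
ET₀ = 0.0023 × 15.38 × (29.70 + 17.8) × √18.2 = 0.0023 × 15.38 × 47.50 × 4.2661 = 7.1682 mm/d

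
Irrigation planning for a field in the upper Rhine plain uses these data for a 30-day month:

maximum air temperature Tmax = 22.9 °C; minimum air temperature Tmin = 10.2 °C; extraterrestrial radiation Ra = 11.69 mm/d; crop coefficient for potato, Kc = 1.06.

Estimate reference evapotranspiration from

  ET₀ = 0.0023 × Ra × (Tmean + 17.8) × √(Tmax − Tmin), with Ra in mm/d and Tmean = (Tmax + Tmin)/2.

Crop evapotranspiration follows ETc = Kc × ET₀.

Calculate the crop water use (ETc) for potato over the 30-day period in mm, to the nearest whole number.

105 mm

Tmean = (22.9 + 10.2)/2 = 16.55 °C
ET₀ = 0.0023 × 11.69 × (16.55 + 17.8) × √12.7 = 0.0023 × 11.69 × 34.35 × 3.5637 = 3.2913 mm/d
ETc = Kc × ET₀ = 1.06 × 3.2913 = 3.4888 mm/d
Over 30 days: 3.4888 × 30 = 104.664 mm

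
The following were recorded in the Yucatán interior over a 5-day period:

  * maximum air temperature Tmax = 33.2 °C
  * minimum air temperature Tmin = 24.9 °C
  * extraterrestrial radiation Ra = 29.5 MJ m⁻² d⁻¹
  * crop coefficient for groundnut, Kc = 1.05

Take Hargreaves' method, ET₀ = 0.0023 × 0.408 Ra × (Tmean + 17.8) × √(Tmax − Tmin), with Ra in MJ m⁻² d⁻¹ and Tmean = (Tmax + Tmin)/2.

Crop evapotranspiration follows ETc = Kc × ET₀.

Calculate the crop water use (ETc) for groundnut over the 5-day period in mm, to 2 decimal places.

19.62 mm

Tmean = (33.2 + 24.9)/2 = 29.05 °C
0.408 Ra = 0.408 × 29.5 = 12.0360 mm/d equivalent
ET₀ = 0.0023 × 12.0360 × (29.05 + 17.8) × √8.3 = 0.0023 × 12.0360 × 46.85 × 2.8810 = 3.7365 mm/d
ETc = Kc × ET₀ = 1.05 × 3.7365 = 3.9233 mm/d
Over 5 days: 3.9233 × 5 = 19.617 mm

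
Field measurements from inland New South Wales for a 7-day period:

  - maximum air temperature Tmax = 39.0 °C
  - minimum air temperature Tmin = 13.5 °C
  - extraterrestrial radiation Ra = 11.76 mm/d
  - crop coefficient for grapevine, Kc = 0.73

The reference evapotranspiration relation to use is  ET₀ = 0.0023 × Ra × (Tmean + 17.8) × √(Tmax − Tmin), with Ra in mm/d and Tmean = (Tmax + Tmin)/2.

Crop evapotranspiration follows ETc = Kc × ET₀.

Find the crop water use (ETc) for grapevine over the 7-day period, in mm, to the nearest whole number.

Tmean = (39.0 + 13.5)/2 = 26.25 °C
ET₀ = 0.0023 × 11.76 × (26.25 + 17.8) × √25.5 = 0.0023 × 11.76 × 44.05 × 5.0498 = 6.0167 mm/d
ETc = Kc × ET₀ = 0.73 × 6.0167 = 4.3922 mm/d
Over 7 days: 4.3922 × 7 = 30.745 mm

31 mm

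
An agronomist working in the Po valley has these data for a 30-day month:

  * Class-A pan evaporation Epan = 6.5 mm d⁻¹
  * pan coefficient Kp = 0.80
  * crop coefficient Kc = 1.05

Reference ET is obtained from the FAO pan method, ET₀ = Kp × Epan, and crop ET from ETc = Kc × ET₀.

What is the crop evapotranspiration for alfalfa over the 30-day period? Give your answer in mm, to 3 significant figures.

164 mm

ET₀ = 0.80 × 6.5 = 5.2000 mm/d
ETc = Kc × ET₀ = 1.05 × 5.2000 = 5.4600 mm/d
Over 30 days: 5.4600 × 30 = 163.800 mm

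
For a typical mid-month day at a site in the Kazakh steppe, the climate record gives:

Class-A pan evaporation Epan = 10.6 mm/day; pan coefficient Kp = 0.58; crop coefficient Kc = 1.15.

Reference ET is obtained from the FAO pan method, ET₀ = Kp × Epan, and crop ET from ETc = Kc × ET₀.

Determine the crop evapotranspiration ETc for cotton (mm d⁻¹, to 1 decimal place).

ET₀ = 0.58 × 10.6 = 6.1480 mm/d
ETc = Kc × ET₀ = 1.15 × 6.1480 = 7.0702 mm/d

7.1 mm d⁻¹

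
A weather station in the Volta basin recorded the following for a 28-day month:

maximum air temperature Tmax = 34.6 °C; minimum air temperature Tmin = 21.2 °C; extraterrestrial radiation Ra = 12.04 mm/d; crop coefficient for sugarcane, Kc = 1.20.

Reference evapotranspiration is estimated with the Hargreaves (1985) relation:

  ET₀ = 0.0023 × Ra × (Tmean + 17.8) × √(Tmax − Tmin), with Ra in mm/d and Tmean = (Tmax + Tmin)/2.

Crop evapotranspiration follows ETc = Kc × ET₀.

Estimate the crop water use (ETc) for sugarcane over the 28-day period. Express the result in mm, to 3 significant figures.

Tmean = (34.6 + 21.2)/2 = 27.90 °C
ET₀ = 0.0023 × 12.04 × (27.90 + 17.8) × √13.4 = 0.0023 × 12.04 × 45.70 × 3.6606 = 4.6326 mm/d
ETc = Kc × ET₀ = 1.20 × 4.6326 = 5.5591 mm/d
Over 28 days: 5.5591 × 28 = 155.655 mm

156 mm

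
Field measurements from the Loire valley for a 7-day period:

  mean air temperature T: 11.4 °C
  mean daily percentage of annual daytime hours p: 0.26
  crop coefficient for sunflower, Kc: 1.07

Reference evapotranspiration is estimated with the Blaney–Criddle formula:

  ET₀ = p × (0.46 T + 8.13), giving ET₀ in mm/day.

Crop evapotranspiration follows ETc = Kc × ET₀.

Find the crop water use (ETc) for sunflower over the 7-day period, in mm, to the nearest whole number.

ET₀ = 0.26 × (0.46 × 11.4 + 8.13) = 0.26 × 13.374 = 3.4772 mm/d
ETc = Kc × ET₀ = 1.07 × 3.4772 = 3.7206 mm/d
Over 7 days: 3.7206 × 7 = 26.044 mm

26 mm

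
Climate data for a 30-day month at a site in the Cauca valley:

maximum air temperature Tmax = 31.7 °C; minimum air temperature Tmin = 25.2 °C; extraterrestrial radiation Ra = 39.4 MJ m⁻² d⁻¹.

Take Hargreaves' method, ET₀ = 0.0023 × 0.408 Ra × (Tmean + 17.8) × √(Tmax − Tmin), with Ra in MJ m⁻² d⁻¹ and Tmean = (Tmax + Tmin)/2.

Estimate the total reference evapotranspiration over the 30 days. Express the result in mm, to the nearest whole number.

Tmean = (31.7 + 25.2)/2 = 28.45 °C
0.408 Ra = 0.408 × 39.4 = 16.0752 mm/d equivalent
ET₀ = 0.0023 × 16.0752 × (28.45 + 17.8) × √6.5 = 0.0023 × 16.0752 × 46.25 × 2.5495 = 4.3596 mm/d
Over 30 days: 4.3596 × 30 = 130.788 mm

131 mm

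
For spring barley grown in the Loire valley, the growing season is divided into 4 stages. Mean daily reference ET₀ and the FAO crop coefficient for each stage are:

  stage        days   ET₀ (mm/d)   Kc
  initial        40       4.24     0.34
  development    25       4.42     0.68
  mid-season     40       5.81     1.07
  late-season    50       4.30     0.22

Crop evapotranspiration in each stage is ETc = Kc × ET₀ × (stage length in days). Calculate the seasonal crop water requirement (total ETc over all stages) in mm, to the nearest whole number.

initial: 0.34 × 4.24 × 40 = 57.66 mm
development: 0.68 × 4.42 × 25 = 75.14 mm
mid-season: 1.07 × 5.81 × 40 = 248.67 mm
late-season: 0.22 × 4.30 × 50 = 47.30 mm
Seasonal total = 428.77 mm

429 mm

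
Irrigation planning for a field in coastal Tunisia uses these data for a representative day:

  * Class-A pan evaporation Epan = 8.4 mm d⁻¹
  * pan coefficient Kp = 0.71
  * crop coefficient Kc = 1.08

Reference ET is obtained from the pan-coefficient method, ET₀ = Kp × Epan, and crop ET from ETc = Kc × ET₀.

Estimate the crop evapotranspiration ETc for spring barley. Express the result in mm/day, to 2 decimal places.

ET₀ = 0.71 × 8.4 = 5.9640 mm/d
ETc = Kc × ET₀ = 1.08 × 5.9640 = 6.4411 mm/d

6.44 mm/day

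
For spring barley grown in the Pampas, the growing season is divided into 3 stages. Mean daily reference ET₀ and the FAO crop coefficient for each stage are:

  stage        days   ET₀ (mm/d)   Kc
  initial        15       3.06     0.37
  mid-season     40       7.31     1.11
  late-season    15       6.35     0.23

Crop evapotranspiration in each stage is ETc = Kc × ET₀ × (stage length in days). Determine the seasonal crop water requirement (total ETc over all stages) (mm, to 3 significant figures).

363 mm

initial: 0.37 × 3.06 × 15 = 16.98 mm
mid-season: 1.11 × 7.31 × 40 = 324.56 mm
late-season: 0.23 × 6.35 × 15 = 21.91 mm
Seasonal total = 363.45 mm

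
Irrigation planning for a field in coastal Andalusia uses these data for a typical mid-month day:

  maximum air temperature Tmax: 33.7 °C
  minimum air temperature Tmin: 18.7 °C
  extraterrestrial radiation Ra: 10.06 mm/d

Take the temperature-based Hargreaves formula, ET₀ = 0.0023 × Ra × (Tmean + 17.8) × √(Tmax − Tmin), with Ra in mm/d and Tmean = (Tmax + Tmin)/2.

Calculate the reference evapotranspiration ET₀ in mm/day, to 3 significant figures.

3.94 mm/day

Tmean = (33.7 + 18.7)/2 = 26.20 °C
ET₀ = 0.0023 × 10.06 × (26.20 + 17.8) × √15.0 = 0.0023 × 10.06 × 44.00 × 3.8730 = 3.9430 mm/d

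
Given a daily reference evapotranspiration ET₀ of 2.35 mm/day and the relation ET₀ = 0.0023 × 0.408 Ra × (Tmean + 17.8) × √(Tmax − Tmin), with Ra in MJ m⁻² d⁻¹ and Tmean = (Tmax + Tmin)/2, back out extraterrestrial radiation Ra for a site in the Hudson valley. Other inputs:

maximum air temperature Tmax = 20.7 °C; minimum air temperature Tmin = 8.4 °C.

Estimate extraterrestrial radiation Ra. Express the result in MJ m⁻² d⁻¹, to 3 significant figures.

Tmean = (20.7+8.4)/2 = 14.55 °C; ΔT = 12.3
Ra = ET₀ / [0.0023 × 0.408 × (Tmean+17.8) × √ΔT]
   = 2.35 / (0.0023 × 0.408 × 32.35 × 3.5071) = 22.073 MJ m⁻² d⁻¹

22.1 MJ m⁻² d⁻¹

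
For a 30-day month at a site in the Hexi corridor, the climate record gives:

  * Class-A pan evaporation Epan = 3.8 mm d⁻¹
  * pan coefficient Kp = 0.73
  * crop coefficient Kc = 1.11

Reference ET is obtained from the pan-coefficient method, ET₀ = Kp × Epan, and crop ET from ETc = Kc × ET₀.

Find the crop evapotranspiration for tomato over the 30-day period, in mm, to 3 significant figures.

ET₀ = 0.73 × 3.8 = 2.7740 mm/d
ETc = Kc × ET₀ = 1.11 × 2.7740 = 3.0791 mm/d
Over 30 days: 3.0791 × 30 = 92.373 mm

92.4 mm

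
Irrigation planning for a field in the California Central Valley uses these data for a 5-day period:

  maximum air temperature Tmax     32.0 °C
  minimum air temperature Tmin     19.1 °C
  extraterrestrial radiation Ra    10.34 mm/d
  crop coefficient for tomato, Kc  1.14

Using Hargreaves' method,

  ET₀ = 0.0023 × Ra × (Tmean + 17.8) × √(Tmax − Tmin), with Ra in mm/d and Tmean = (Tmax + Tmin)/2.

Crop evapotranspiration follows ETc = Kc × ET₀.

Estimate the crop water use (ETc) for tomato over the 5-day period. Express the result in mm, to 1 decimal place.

Tmean = (32.0 + 19.1)/2 = 25.55 °C
ET₀ = 0.0023 × 10.34 × (25.55 + 17.8) × √12.9 = 0.0023 × 10.34 × 43.35 × 3.5917 = 3.7029 mm/d
ETc = Kc × ET₀ = 1.14 × 3.7029 = 4.2213 mm/d
Over 5 days: 4.2213 × 5 = 21.107 mm

21.1 mm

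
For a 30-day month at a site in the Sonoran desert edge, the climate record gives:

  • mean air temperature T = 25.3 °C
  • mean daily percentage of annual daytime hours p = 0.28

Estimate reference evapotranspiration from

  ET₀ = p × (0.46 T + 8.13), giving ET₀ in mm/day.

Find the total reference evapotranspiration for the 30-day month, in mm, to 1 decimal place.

166.1 mm

ET₀ = 0.28 × (0.46 × 25.3 + 8.13) = 0.28 × 19.768 = 5.5350 mm/d
Monthly total = 5.5350 × 30 = 166.050 mm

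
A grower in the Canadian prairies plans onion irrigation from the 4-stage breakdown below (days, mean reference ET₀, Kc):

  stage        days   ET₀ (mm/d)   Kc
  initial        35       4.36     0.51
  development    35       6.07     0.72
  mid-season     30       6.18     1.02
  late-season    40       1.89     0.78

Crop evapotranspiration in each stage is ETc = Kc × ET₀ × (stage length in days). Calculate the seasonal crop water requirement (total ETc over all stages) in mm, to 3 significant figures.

479 mm

initial: 0.51 × 4.36 × 35 = 77.83 mm
development: 0.72 × 6.07 × 35 = 152.96 mm
mid-season: 1.02 × 6.18 × 30 = 189.11 mm
late-season: 0.78 × 1.89 × 40 = 58.97 mm
Seasonal total = 478.87 mm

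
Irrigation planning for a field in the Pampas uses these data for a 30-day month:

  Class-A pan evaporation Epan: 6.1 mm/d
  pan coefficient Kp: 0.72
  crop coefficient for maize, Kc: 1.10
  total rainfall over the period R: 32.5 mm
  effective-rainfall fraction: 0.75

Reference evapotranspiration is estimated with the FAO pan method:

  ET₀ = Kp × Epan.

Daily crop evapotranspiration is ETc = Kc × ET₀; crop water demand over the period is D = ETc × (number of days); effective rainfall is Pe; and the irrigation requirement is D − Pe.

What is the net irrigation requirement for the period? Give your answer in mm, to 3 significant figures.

121 mm

ET₀ = 0.72 × 6.1 = 4.3920 mm/d
ETc = Kc × ET₀ = 1.10 × 4.3920 = 4.8312 mm/d
Crop demand D = ETc × 30 d = 4.8312 × 30 = 144.936 mm
Pe = 0.75 × 32.5 = 24.375 mm
D − Pe = 144.936 − 24.375 = 120.561 mm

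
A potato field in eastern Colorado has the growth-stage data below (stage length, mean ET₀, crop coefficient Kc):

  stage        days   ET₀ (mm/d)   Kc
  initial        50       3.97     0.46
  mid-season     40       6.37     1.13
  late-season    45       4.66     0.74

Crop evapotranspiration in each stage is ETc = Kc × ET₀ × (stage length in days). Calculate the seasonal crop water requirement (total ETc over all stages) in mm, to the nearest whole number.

initial: 0.46 × 3.97 × 50 = 91.31 mm
mid-season: 1.13 × 6.37 × 40 = 287.92 mm
late-season: 0.74 × 4.66 × 45 = 155.18 mm
Seasonal total = 534.41 mm

534 mm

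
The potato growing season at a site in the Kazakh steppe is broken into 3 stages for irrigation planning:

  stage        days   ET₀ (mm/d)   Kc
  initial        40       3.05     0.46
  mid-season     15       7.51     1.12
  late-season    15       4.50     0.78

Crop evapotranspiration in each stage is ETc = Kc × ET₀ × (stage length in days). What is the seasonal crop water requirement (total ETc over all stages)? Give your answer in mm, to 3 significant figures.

initial: 0.46 × 3.05 × 40 = 56.12 mm
mid-season: 1.12 × 7.51 × 15 = 126.17 mm
late-season: 0.78 × 4.50 × 15 = 52.65 mm
Seasonal total = 234.94 mm

235 mm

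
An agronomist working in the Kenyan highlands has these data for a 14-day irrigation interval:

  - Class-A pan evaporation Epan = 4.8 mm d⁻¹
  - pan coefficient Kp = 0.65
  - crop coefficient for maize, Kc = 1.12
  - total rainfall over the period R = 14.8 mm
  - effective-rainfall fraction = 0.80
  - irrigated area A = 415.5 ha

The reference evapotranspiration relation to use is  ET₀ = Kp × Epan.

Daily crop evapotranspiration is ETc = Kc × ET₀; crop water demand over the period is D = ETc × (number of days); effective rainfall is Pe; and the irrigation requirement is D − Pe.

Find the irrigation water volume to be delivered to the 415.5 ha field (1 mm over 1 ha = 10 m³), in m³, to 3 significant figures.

154000 m³

ET₀ = 0.65 × 4.8 = 3.1200 mm/d
ETc = Kc × ET₀ = 1.12 × 3.1200 = 3.4944 mm/d
Crop demand D = ETc × 14 d = 3.4944 × 14 = 48.922 mm
Pe = 0.80 × 14.8 = 11.840 mm
D − Pe = 48.922 − 11.840 = 37.082 mm
Volume = 37.082 mm × 415.5 ha × 10 = 154075.7 m³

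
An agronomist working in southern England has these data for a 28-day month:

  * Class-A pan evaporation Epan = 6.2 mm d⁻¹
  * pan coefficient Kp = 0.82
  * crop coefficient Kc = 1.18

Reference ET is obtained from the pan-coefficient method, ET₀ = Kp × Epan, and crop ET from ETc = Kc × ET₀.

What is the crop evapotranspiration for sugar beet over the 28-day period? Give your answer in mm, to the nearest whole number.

168 mm

ET₀ = 0.82 × 6.2 = 5.0840 mm/d
ETc = Kc × ET₀ = 1.18 × 5.0840 = 5.9991 mm/d
Over 28 days: 5.9991 × 28 = 167.975 mm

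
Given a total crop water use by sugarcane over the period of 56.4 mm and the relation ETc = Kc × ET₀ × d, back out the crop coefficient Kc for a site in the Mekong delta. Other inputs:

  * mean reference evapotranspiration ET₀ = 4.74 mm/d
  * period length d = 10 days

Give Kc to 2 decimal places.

ETc = Kc × ET₀ × d  ⇒  Kc = ETc / (ET₀ × d)
Kc = 56.4 / (4.74 × 10) = 56.4 / 47.40 = 1.1899

1.19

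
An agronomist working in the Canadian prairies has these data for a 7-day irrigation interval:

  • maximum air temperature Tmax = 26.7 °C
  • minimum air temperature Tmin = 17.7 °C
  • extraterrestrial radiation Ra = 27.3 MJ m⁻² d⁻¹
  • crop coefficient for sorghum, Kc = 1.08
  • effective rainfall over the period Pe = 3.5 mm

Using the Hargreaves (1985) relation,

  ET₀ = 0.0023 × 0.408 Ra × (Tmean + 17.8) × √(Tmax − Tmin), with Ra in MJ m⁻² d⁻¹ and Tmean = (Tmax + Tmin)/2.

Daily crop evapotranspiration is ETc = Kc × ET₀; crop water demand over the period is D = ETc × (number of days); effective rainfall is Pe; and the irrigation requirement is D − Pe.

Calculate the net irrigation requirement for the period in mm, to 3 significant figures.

19.7 mm

Tmean = (26.7 + 17.7)/2 = 22.20 °C
0.408 Ra = 0.408 × 27.3 = 11.1384 mm/d equivalent
ET₀ = 0.0023 × 11.1384 × (22.20 + 17.8) × √9.0 = 0.0023 × 11.1384 × 40.00 × 3.0000 = 3.0742 mm/d
ETc = Kc × ET₀ = 1.08 × 3.0742 = 3.3201 mm/d
Crop demand D = ETc × 7 d = 3.3201 × 7 = 23.241 mm
D − Pe = 23.241 − 3.5 = 19.741 mm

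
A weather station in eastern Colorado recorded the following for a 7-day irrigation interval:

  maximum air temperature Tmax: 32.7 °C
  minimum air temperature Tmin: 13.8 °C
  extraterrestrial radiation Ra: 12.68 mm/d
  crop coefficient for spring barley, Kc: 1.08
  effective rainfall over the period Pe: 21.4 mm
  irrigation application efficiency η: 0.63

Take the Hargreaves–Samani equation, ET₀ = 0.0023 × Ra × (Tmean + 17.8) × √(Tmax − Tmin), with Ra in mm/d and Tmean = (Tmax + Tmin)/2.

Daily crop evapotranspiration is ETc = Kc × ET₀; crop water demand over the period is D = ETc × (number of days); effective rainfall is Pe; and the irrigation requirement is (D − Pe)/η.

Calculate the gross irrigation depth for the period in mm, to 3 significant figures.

28.5 mm

Tmean = (32.7 + 13.8)/2 = 23.25 °C
ET₀ = 0.0023 × 12.68 × (23.25 + 17.8) × √18.9 = 0.0023 × 12.68 × 41.05 × 4.3474 = 5.2046 mm/d
ETc = Kc × ET₀ = 1.08 × 5.2046 = 5.6210 mm/d
Crop demand D = ETc × 7 d = 5.6210 × 7 = 39.347 mm
D − Pe = 39.347 − 21.4 = 17.947 mm
Gross irrigation = 17.947 / 0.63 = 28.487 mm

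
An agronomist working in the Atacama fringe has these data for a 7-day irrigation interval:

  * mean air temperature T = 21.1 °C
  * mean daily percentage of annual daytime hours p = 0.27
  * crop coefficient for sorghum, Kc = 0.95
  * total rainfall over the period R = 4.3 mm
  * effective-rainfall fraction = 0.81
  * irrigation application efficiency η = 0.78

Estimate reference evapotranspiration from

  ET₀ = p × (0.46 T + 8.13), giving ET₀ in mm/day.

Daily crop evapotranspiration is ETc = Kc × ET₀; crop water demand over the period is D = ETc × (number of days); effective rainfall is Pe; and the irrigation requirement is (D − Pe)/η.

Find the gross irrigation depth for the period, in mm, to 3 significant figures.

ET₀ = 0.27 × (0.46 × 21.1 + 8.13) = 0.27 × 17.836 = 4.8157 mm/d
ETc = Kc × ET₀ = 0.95 × 4.8157 = 4.5749 mm/d
Crop demand D = ETc × 7 d = 4.5749 × 7 = 32.024 mm
Pe = 0.81 × 4.3 = 3.483 mm
D − Pe = 32.024 − 3.483 = 28.541 mm
Gross irrigation = 28.541 / 0.78 = 36.591 mm

36.6 mm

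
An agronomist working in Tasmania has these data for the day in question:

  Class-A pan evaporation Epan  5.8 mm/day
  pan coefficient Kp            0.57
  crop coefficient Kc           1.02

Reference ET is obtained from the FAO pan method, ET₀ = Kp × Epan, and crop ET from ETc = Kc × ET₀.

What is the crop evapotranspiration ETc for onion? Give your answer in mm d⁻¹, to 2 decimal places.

ET₀ = 0.57 × 5.8 = 3.3060 mm/d
ETc = Kc × ET₀ = 1.02 × 3.3060 = 3.3721 mm/d

3.37 mm d⁻¹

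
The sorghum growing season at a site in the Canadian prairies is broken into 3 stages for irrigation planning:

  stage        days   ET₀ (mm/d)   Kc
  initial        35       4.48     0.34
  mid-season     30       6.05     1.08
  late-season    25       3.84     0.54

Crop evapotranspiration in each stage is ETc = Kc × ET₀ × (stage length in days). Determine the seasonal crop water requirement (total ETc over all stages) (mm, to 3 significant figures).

301 mm

initial: 0.34 × 4.48 × 35 = 53.31 mm
mid-season: 1.08 × 6.05 × 30 = 196.02 mm
late-season: 0.54 × 3.84 × 25 = 51.84 mm
Seasonal total = 301.17 mm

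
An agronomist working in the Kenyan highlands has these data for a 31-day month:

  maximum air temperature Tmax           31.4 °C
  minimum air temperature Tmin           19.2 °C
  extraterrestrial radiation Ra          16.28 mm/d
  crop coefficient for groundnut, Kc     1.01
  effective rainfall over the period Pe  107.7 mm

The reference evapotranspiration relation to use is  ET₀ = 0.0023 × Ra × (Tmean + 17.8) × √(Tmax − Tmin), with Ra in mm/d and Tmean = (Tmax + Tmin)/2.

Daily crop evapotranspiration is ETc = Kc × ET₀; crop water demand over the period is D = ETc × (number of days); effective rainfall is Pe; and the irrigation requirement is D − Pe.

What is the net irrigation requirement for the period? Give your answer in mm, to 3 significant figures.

68.8 mm

Tmean = (31.4 + 19.2)/2 = 25.30 °C
ET₀ = 0.0023 × 16.28 × (25.30 + 17.8) × √12.2 = 0.0023 × 16.28 × 43.10 × 3.4928 = 5.6368 mm/d
ETc = Kc × ET₀ = 1.01 × 5.6368 = 5.6932 mm/d
Crop demand D = ETc × 31 d = 5.6932 × 31 = 176.489 mm
D − Pe = 176.489 − 107.7 = 68.789 mm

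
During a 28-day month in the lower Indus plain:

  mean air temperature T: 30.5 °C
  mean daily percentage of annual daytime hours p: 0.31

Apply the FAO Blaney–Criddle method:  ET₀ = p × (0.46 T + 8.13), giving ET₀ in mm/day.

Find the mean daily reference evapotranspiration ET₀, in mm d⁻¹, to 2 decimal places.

6.87 mm d⁻¹

ET₀ = 0.31 × (0.46 × 30.5 + 8.13) = 0.31 × 22.160 = 6.8696 mm/d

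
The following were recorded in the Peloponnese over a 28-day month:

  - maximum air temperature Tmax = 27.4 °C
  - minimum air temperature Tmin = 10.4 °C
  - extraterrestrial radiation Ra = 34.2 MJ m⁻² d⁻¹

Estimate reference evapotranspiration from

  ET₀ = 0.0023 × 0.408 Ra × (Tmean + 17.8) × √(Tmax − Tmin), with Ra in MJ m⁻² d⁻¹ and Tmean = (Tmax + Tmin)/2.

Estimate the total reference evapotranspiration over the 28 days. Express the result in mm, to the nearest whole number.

Tmean = (27.4 + 10.4)/2 = 18.90 °C
0.408 Ra = 0.408 × 34.2 = 13.9536 mm/d equivalent
ET₀ = 0.0023 × 13.9536 × (18.90 + 17.8) × √17.0 = 0.0023 × 13.9536 × 36.70 × 4.1231 = 4.8563 mm/d
Over 28 days: 4.8563 × 28 = 135.976 mm

136 mm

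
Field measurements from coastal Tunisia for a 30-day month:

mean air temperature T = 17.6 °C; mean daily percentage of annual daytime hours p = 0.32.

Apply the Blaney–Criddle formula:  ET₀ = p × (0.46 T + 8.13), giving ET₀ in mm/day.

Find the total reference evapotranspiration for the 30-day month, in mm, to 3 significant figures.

156 mm

ET₀ = 0.32 × (0.46 × 17.6 + 8.13) = 0.32 × 16.226 = 5.1923 mm/d
Monthly total = 5.1923 × 30 = 155.769 mm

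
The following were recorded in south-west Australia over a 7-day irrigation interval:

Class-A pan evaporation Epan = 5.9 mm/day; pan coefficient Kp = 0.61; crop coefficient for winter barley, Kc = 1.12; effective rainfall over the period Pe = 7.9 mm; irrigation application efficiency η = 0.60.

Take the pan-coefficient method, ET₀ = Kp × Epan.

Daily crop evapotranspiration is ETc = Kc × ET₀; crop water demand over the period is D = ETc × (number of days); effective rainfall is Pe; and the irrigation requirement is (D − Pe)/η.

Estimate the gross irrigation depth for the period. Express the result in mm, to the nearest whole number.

ET₀ = 0.61 × 5.9 = 3.5990 mm/d
ETc = Kc × ET₀ = 1.12 × 3.5990 = 4.0309 mm/d
Crop demand D = ETc × 7 d = 4.0309 × 7 = 28.216 mm
D − Pe = 28.216 − 7.9 = 20.316 mm
Gross irrigation = 20.316 / 0.60 = 33.860 mm

34 mm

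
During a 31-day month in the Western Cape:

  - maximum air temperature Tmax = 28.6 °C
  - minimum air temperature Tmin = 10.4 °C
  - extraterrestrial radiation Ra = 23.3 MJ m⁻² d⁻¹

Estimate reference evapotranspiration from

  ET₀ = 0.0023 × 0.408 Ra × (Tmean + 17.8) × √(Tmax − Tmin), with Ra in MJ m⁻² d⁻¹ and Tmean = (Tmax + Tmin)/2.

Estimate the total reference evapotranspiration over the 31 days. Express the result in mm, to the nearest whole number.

108 mm

Tmean = (28.6 + 10.4)/2 = 19.50 °C
0.408 Ra = 0.408 × 23.3 = 9.5064 mm/d equivalent
ET₀ = 0.0023 × 9.5064 × (19.50 + 17.8) × √18.2 = 0.0023 × 9.5064 × 37.30 × 4.2661 = 3.4792 mm/d
Over 31 days: 3.4792 × 31 = 107.855 mm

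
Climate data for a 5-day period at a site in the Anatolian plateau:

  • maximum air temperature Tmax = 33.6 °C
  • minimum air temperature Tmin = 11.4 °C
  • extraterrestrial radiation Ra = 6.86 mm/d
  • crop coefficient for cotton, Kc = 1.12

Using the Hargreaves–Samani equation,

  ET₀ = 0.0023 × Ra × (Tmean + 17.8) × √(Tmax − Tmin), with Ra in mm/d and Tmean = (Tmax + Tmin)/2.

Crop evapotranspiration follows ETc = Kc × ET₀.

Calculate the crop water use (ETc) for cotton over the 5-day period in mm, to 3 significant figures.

16.8 mm

Tmean = (33.6 + 11.4)/2 = 22.50 °C
ET₀ = 0.0023 × 6.86 × (22.50 + 17.8) × √22.2 = 0.0023 × 6.86 × 40.30 × 4.7117 = 2.9960 mm/d
ETc = Kc × ET₀ = 1.12 × 2.9960 = 3.3555 mm/d
Over 5 days: 3.3555 × 5 = 16.778 mm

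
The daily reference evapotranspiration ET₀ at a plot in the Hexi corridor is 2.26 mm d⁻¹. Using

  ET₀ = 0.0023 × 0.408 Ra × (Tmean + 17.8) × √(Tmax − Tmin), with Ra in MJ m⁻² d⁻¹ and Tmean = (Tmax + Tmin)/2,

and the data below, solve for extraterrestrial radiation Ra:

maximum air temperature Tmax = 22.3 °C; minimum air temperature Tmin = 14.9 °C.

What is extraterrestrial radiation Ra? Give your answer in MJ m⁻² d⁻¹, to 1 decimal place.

24.3 MJ m⁻² d⁻¹

Tmean = (22.3+14.9)/2 = 18.60 °C; ΔT = 7.4
Ra = ET₀ / [0.0023 × 0.408 × (Tmean+17.8) × √ΔT]
   = 2.26 / (0.0023 × 0.408 × 36.40 × 2.7203) = 24.322 MJ m⁻² d⁻¹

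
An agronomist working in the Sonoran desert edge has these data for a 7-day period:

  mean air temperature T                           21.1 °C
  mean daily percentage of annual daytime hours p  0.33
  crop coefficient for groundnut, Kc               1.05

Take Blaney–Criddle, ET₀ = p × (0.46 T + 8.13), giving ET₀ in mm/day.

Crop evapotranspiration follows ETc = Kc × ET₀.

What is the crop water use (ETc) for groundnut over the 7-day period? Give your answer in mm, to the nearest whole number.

ET₀ = 0.33 × (0.46 × 21.1 + 8.13) = 0.33 × 17.836 = 5.8859 mm/d
ETc = Kc × ET₀ = 1.05 × 5.8859 = 6.1802 mm/d
Over 7 days: 6.1802 × 7 = 43.261 mm

43 mm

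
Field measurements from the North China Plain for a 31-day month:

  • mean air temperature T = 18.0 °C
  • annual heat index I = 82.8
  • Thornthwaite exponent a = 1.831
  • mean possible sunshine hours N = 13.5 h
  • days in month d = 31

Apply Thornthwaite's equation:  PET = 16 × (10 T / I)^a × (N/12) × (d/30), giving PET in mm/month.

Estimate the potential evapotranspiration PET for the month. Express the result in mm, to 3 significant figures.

77.1 mm

10T/I = 10 × 18.0 / 82.8 = 2.1739
(10T/I)^a = 2.1739^1.831 = 4.1446
Uncorrected PET = 16 × 4.1446 = 66.314 mm
Correction = (N/12)(d/30) = (13.5/12)(31/30) = 1.1625
PET = 66.314 × 1.1625 = 77.090 mm/month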